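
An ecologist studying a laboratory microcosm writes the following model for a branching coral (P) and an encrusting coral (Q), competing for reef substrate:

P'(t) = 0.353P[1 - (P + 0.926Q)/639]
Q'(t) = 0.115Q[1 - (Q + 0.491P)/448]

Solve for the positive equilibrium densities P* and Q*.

P* ≈ 411, Q* ≈ 246

Setting both brackets to zero gives the nullclines P + 0.926Q = 639 and 0.491P + Q = 448.
Substituting Q = 448 - 0.491P into the first: P(1 - 0.926·0.491) = 639 - 0.926·448.
So P* = 224/0.545 = 411, and then Q* = 448 - 0.491·411 = 246.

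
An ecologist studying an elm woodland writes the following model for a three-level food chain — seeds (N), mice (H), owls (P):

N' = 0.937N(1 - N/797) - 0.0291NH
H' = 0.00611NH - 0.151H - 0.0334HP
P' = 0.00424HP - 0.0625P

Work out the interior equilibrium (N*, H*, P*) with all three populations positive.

N* ≈ 432, H* ≈ 14.7, P* ≈ 74.5

From dP/dt = 0: 0.00424H* = 0.0625, so H* = 14.7.
From dN/dt = 0: 0.937(1 - N*/797) = 0.0291·14.7, giving N* = 797·(1 - 0.458) = 432.
From dH/dt = 0: 0.00611·432 - 0.151 = 0.0334P*, so P* = 2.49/0.0334 = 74.5.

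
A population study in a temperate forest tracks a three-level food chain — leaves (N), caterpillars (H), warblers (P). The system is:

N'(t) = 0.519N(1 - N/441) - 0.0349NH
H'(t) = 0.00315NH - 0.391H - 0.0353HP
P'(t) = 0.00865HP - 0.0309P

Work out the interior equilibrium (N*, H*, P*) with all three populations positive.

From dP/dt = 0: 0.00865H* = 0.0309, so H* = 3.57.
From dN/dt = 0: 0.519(1 - N*/441) = 0.0349·3.57, giving N* = 441·(1 - 0.24) = 335.
From dH/dt = 0: 0.00315·335 - 0.391 = 0.0353P*, so P* = 0.664/0.0353 = 18.8.

N* ≈ 335, H* ≈ 3.57, P* ≈ 18.8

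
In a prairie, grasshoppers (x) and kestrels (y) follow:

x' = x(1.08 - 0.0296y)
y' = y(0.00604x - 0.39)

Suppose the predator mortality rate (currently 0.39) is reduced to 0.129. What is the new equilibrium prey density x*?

x* ≈ 21.4

At the interior fixed point, setting dy/dt = 0 with y > 0 fixes x* = (predator death rate)/(xy coefficient) — independent of the other coefficients.
With the change, x* = 0.129/0.00604 = 21.4; it falls from 64.6.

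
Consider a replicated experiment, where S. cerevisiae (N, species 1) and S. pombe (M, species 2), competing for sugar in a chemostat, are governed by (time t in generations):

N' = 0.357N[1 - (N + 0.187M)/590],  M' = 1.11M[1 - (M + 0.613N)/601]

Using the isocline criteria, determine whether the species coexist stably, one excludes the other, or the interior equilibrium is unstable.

stable coexistence

Compare the nullcline intercepts: K1/α12 = 590/0.187 = 3160 > K2 = 601; K2/α21 = 601/0.613 = 980 > K1 = 590.
Since both inequalities hold, each species can invade when rare, so the interior equilibrium is stable.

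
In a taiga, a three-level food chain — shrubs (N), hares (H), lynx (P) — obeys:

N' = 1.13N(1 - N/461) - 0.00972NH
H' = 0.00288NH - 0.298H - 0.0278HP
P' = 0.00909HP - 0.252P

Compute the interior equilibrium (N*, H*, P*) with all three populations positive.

From dP/dt = 0: 0.00909H* = 0.252, so H* = 27.7.
From dN/dt = 0: 1.13(1 - N*/461) = 0.00972·27.7, giving N* = 461·(1 - 0.238) = 351.
From dH/dt = 0: 0.00288·351 - 0.298 = 0.0278P*, so P* = 0.713/0.0278 = 25.7.

N* ≈ 351, H* ≈ 27.7, P* ≈ 25.7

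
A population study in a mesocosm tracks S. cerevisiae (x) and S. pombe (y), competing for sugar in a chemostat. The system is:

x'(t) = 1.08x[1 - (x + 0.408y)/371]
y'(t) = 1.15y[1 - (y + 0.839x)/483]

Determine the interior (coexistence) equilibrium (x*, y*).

x* ≈ 264, y* ≈ 261

Setting both brackets to zero gives the nullclines x + 0.408y = 371 and 0.839x + y = 483.
Substituting y = 483 - 0.839x into the first: x(1 - 0.408·0.839) = 371 - 0.408·483.
So x* = 174/0.658 = 264, and then y* = 483 - 0.839·264 = 261.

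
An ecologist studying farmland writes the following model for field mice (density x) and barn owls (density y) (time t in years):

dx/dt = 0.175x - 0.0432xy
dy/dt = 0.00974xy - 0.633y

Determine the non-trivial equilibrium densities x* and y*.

x* ≈ 65, y* ≈ 4.05

Set dy/dt = 0 with y > 0: 0.00974x - 0.633 = 0, so x* = 0.633/0.00974 = 65.
Set dx/dt = 0 with x > 0: 0.175 - 0.0432y = 0, so y* = 0.175/0.0432 = 4.05.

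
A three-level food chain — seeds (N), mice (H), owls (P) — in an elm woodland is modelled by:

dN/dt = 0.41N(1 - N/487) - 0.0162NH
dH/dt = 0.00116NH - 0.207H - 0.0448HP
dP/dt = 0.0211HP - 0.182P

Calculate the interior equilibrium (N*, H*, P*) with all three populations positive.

N* ≈ 321, H* ≈ 8.63, P* ≈ 3.69

From dP/dt = 0: 0.0211H* = 0.182, so H* = 8.63.
From dN/dt = 0: 0.41(1 - N*/487) = 0.0162·8.63, giving N* = 487·(1 - 0.341) = 321.
From dH/dt = 0: 0.00116·321 - 0.207 = 0.0448P*, so P* = 0.165/0.0448 = 3.69.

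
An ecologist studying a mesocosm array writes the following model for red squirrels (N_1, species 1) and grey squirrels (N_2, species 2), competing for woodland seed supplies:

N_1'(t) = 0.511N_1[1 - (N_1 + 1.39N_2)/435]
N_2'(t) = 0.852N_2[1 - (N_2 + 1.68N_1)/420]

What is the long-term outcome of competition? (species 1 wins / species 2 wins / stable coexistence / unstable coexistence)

unstable coexistence (outcome depends on initial conditions)

Compare the nullcline intercepts: K1/α12 = 435/1.39 = 313 < K2 = 420; K2/α21 = 420/1.68 = 250 < K1 = 435.
Since both are reversed, neither can invade when rare; the interior point is a saddle.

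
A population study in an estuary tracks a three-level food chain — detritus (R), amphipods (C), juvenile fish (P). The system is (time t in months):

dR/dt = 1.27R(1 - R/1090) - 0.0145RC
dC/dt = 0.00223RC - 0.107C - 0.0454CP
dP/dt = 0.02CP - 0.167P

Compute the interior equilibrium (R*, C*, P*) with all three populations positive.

From dP/dt = 0: 0.02C* = 0.167, so C* = 8.35.
From dR/dt = 0: 1.27(1 - R*/1090) = 0.0145·8.35, giving R* = 1090·(1 - 0.0953) = 986.
From dC/dt = 0: 0.00223·986 - 0.107 = 0.0454P*, so P* = 2.09/0.0454 = 46.1.

R* ≈ 986, C* ≈ 8.35, P* ≈ 46.1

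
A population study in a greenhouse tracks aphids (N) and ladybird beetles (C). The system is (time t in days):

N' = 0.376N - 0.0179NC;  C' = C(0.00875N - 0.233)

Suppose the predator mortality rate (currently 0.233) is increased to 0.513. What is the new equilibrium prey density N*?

N* ≈ 58.6

At the interior fixed point, setting dC/dt = 0 with C > 0 fixes N* = (predator death rate)/(NC coefficient) — independent of the other coefficients.
With the change, N* = 0.513/0.00875 = 58.6; it rises from 26.6.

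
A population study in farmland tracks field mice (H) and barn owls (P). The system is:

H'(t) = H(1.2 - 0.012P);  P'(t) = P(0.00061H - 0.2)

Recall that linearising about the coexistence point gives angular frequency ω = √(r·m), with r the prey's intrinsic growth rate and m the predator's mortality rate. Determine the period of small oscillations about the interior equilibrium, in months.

Here r = 1.2 and m = 0.2, so r·m = 0.24.
ω = √0.24 = 0.49 per month, hence T = 2π/ω ≈ 12.8 months.

T ≈ 12.8 months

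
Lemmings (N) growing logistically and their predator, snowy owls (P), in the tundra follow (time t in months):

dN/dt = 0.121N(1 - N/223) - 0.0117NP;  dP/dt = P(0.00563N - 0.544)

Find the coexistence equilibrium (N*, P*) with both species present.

N* ≈ 96.6, P* ≈ 5.86

From dP/dt = 0 with P > 0: 0.00563N* = 0.544, so N* = 96.6.
Substitute into dN/dt = 0: 0.121(1 - 96.6/223) = 0.0117P*.
The bracket is 0.567, giving P* = 0.0686/0.0117 = 5.86.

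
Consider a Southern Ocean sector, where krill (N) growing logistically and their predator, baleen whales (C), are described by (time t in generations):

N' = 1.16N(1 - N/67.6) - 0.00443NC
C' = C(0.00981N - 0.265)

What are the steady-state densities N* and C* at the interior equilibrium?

From dC/dt = 0 with C > 0: 0.00981N* = 0.265, so N* = 27.
Substitute into dN/dt = 0: 1.16(1 - 27/67.6) = 0.00443C*.
The bracket is 0.6, giving C* = 0.696/0.00443 = 157.

N* ≈ 27, C* ≈ 157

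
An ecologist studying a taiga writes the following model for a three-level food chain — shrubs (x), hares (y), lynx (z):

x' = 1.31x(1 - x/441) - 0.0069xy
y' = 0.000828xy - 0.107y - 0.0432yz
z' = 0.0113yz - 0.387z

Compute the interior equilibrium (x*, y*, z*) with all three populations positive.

x* ≈ 361, y* ≈ 34.2, z* ≈ 4.45

From dz/dt = 0: 0.0113y* = 0.387, so y* = 34.2.
From dx/dt = 0: 1.31(1 - x*/441) = 0.0069·34.2, giving x* = 441·(1 - 0.18) = 361.
From dy/dt = 0: 0.000828·361 - 0.107 = 0.0432z*, so z* = 0.192/0.0432 = 4.45.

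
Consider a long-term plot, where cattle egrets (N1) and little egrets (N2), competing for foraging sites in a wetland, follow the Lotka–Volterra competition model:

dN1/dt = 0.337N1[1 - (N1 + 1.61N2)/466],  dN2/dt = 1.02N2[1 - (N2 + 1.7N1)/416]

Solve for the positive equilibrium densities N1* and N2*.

N1* ≈ 117, N2* ≈ 217

Setting both brackets to zero gives the nullclines N1 + 1.61N2 = 466 and 1.7N1 + N2 = 416.
Substituting N2 = 416 - 1.7N1 into the first: N1(1 - 1.61·1.7) = 466 - 1.61·416.
So N1* = -204/-1.74 = 117, and then N2* = 416 - 1.7·117 = 217.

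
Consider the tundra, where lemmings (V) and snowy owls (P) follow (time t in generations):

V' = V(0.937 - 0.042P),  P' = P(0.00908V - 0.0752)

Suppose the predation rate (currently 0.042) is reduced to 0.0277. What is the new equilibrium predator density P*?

At the interior fixed point, setting dV/dt = 0 with V > 0 fixes P* = (prey growth rate)/(VP coefficient) — independent of the other coefficients.
With the change, P* = 0.937/0.0277 = 33.8; it rises from 22.3.

P* ≈ 33.8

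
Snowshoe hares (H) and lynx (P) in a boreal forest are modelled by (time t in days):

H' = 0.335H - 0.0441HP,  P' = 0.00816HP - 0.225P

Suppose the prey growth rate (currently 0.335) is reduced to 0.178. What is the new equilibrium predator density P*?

At the interior fixed point, setting dH/dt = 0 with H > 0 fixes P* = (prey growth rate)/(HP coefficient) — independent of the other coefficients.
With the change, P* = 0.178/0.0441 = 4.04; it falls from 7.6.

P* ≈ 4.04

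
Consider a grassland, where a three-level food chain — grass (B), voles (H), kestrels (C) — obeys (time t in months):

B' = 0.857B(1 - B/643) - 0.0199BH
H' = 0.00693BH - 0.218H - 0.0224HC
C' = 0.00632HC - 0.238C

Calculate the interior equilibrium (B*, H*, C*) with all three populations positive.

B* ≈ 80.7, H* ≈ 37.7, C* ≈ 15.2

From dC/dt = 0: 0.00632H* = 0.238, so H* = 37.7.
From dB/dt = 0: 0.857(1 - B*/643) = 0.0199·37.7, giving B* = 643·(1 - 0.874) = 80.7.
From dH/dt = 0: 0.00693·80.7 - 0.218 = 0.0224C*, so C* = 0.341/0.0224 = 15.2.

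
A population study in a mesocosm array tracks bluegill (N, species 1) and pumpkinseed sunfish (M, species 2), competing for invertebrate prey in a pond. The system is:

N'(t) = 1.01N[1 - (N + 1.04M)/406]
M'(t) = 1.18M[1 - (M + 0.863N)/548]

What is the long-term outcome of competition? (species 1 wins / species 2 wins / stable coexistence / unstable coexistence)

species 2 excludes species 1

Compare the nullcline intercepts: K1/α12 = 406/1.04 = 390 < K2 = 548; K2/α21 = 548/0.863 = 635 > K1 = 406.
Since the inequalities point opposite ways, species 2 can invade but species 1 cannot.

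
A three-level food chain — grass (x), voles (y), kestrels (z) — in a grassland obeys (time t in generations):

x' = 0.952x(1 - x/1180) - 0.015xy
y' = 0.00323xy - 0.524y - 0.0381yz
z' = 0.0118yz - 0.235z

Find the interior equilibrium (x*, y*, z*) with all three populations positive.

From dz/dt = 0: 0.0118y* = 0.235, so y* = 19.9.
From dx/dt = 0: 0.952(1 - x*/1180) = 0.015·19.9, giving x* = 1180·(1 - 0.314) = 810.
From dy/dt = 0: 0.00323·810 - 0.524 = 0.0381z*, so z* = 2.09/0.0381 = 54.9.

x* ≈ 810, y* ≈ 19.9, z* ≈ 54.9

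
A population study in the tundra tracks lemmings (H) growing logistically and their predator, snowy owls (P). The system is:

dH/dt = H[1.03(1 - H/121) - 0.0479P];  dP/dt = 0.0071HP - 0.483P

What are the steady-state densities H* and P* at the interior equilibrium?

H* ≈ 68, P* ≈ 9.41

From dP/dt = 0 with P > 0: 0.0071H* = 0.483, so H* = 68.
Substitute into dH/dt = 0: 1.03(1 - 68/121) = 0.0479P*.
The bracket is 0.438, giving P* = 0.451/0.0479 = 9.41.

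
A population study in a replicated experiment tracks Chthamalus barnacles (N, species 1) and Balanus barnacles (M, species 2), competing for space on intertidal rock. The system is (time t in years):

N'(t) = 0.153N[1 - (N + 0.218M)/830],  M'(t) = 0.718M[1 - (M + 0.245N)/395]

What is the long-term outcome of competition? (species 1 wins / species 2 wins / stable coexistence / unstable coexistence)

stable coexistence

Compare the nullcline intercepts: K1/α12 = 830/0.218 = 3810 > K2 = 395; K2/α21 = 395/0.245 = 1610 > K1 = 830.
Since both inequalities hold, each species can invade when rare, so the interior equilibrium is stable.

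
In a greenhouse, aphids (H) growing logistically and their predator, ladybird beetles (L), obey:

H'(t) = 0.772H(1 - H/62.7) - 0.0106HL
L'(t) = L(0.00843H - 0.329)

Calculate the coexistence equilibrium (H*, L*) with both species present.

H* ≈ 39, L* ≈ 27.5

From dL/dt = 0 with L > 0: 0.00843H* = 0.329, so H* = 39.
Substitute into dH/dt = 0: 0.772(1 - 39/62.7) = 0.0106L*.
The bracket is 0.378, giving L* = 0.291/0.0106 = 27.5.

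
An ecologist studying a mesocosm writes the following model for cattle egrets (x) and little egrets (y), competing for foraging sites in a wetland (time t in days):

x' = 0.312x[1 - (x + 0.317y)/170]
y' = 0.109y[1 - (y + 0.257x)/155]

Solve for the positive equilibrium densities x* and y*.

x* ≈ 132, y* ≈ 121

Setting both brackets to zero gives the nullclines x + 0.317y = 170 and 0.257x + y = 155.
Substituting y = 155 - 0.257x into the first: x(1 - 0.317·0.257) = 170 - 0.317·155.
So x* = 121/0.919 = 132, and then y* = 155 - 0.257·132 = 121.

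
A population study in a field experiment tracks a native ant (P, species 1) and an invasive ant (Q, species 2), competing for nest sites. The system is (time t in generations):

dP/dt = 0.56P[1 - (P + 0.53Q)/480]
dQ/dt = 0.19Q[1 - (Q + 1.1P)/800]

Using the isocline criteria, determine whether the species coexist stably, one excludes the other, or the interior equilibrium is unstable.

Compare the nullcline intercepts: K1/α12 = 480/0.53 = 906 > K2 = 800; K2/α21 = 800/1.1 = 727 > K1 = 480.
Since both inequalities hold, each species can invade when rare, so the interior equilibrium is stable.

stable coexistence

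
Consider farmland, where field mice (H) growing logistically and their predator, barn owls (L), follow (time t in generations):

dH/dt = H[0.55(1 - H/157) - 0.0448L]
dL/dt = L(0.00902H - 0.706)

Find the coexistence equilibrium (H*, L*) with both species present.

From dL/dt = 0 with L > 0: 0.00902H* = 0.706, so H* = 78.3.
Substitute into dH/dt = 0: 0.55(1 - 78.3/157) = 0.0448L*.
The bracket is 0.501, giving L* = 0.276/0.0448 = 6.16.

H* ≈ 78.3, L* ≈ 6.16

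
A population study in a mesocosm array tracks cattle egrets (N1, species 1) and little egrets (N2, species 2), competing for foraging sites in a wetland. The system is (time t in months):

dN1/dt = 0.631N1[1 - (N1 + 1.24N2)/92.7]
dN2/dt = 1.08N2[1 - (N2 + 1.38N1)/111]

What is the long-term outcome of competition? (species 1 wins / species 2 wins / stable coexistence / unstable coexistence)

unstable coexistence (outcome depends on initial conditions)

Compare the nullcline intercepts: K1/α12 = 92.7/1.24 = 74.8 < K2 = 111; K2/α21 = 111/1.38 = 80.4 < K1 = 92.7.
Since both are reversed, neither can invade when rare; the interior point is a saddle.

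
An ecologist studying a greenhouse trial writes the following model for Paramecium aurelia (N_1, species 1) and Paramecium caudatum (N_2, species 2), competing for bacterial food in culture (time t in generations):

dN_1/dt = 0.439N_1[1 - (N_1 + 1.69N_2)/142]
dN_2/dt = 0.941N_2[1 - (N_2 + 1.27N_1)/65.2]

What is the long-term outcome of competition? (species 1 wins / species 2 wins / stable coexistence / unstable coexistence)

species 1 excludes species 2

Compare the nullcline intercepts: K1/α12 = 142/1.69 = 84 > K2 = 65.2; K2/α21 = 65.2/1.27 = 51.3 < K1 = 142.
Since the inequalities point opposite ways, species 1 can invade but species 2 cannot.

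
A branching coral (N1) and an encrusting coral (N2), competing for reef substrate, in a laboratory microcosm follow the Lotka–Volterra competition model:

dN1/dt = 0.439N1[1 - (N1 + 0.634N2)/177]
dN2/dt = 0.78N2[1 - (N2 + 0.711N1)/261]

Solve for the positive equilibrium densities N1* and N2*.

Setting both brackets to zero gives the nullclines N1 + 0.634N2 = 177 and 0.711N1 + N2 = 261.
Substituting N2 = 261 - 0.711N1 into the first: N1(1 - 0.634·0.711) = 177 - 0.634·261.
So N1* = 11.5/0.549 = 21, and then N2* = 261 - 0.711·21 = 246.

N1* ≈ 21, N2* ≈ 246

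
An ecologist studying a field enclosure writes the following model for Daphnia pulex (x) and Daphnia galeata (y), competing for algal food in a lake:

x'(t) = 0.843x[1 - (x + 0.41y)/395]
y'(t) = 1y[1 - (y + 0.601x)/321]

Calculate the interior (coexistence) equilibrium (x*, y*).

x* ≈ 350, y* ≈ 111

Setting both brackets to zero gives the nullclines x + 0.41y = 395 and 0.601x + y = 321.
Substituting y = 321 - 0.601x into the first: x(1 - 0.41·0.601) = 395 - 0.41·321.
So x* = 263/0.754 = 350, and then y* = 321 - 0.601·350 = 111.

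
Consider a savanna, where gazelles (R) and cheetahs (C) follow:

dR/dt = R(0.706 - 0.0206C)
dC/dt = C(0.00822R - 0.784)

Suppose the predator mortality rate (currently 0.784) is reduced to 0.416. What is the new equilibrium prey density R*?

R* ≈ 50.6

At the interior fixed point, setting dC/dt = 0 with C > 0 fixes R* = (predator death rate)/(RC coefficient) — independent of the other coefficients.
With the change, R* = 0.416/0.00822 = 50.6; it falls from 95.4.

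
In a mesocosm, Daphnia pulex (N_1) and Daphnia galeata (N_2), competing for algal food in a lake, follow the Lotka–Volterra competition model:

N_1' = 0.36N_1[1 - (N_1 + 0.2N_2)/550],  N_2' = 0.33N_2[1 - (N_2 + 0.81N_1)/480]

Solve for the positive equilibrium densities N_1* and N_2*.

Setting both brackets to zero gives the nullclines N_1 + 0.2N_2 = 550 and 0.81N_1 + N_2 = 480.
Substituting N_2 = 480 - 0.81N_1 into the first: N_1(1 - 0.2·0.81) = 550 - 0.2·480.
So N_1* = 454/0.838 = 542, and then N_2* = 480 - 0.81·542 = 41.2.

N_1* ≈ 542, N_2* ≈ 41.2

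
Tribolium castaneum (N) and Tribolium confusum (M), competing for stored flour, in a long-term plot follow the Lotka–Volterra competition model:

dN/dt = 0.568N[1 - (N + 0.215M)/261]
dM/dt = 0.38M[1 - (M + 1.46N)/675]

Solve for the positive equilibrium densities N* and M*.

Setting both brackets to zero gives the nullclines N + 0.215M = 261 and 1.46N + M = 675.
Substituting M = 675 - 1.46N into the first: N(1 - 0.215·1.46) = 261 - 0.215·675.
So N* = 116/0.686 = 169, and then M* = 675 - 1.46·169 = 428.

N* ≈ 169, M* ≈ 428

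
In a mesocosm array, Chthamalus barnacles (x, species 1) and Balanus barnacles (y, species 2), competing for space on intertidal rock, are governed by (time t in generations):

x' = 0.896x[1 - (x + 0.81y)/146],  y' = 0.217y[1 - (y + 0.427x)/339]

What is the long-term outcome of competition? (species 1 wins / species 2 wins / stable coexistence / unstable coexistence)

Compare the nullcline intercepts: K1/α12 = 146/0.81 = 180 < K2 = 339; K2/α21 = 339/0.427 = 794 > K1 = 146.
Since the inequalities point opposite ways, species 2 can invade but species 1 cannot.

species 2 excludes species 1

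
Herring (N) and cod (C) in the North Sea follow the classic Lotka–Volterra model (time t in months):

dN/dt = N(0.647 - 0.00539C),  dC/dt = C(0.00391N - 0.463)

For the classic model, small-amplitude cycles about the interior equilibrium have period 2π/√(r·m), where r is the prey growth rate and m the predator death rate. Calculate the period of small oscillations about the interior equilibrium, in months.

T ≈ 11.5 months

Here r = 0.647 and m = 0.463, so r·m = 0.3.
ω = √0.3 = 0.547 per month, hence T = 2π/ω ≈ 11.5 months.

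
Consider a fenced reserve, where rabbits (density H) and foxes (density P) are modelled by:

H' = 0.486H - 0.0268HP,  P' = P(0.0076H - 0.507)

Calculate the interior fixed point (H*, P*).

Set dP/dt = 0 with P > 0: 0.0076H - 0.507 = 0, so H* = 0.507/0.0076 = 66.7.
Set dH/dt = 0 with H > 0: 0.486 - 0.0268P = 0, so P* = 0.486/0.0268 = 18.1.

H* ≈ 66.7, P* ≈ 18.1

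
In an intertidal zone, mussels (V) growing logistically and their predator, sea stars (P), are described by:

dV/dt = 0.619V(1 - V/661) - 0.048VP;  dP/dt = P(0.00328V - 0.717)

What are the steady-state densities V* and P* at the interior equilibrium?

V* ≈ 219, P* ≈ 8.63

From dP/dt = 0 with P > 0: 0.00328V* = 0.717, so V* = 219.
Substitute into dV/dt = 0: 0.619(1 - 219/661) = 0.048P*.
The bracket is 0.669, giving P* = 0.414/0.048 = 8.63.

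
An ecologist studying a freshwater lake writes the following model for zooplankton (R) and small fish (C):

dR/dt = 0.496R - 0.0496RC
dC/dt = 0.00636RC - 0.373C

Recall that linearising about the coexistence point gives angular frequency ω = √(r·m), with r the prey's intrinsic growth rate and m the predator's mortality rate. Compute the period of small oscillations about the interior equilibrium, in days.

T ≈ 14.6 days

Here r = 0.496 and m = 0.373, so r·m = 0.185.
ω = √0.185 = 0.43 per day, hence T = 2π/ω ≈ 14.6 days.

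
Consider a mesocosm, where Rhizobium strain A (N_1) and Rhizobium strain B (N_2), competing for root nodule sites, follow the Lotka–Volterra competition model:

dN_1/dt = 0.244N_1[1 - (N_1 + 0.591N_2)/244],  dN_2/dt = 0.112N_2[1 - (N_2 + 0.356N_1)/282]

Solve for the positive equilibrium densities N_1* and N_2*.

Setting both brackets to zero gives the nullclines N_1 + 0.591N_2 = 244 and 0.356N_1 + N_2 = 282.
Substituting N_2 = 282 - 0.356N_1 into the first: N_1(1 - 0.591·0.356) = 244 - 0.591·282.
So N_1* = 77.3/0.79 = 97.9, and then N_2* = 282 - 0.356·97.9 = 247.

N_1* ≈ 97.9, N_2* ≈ 247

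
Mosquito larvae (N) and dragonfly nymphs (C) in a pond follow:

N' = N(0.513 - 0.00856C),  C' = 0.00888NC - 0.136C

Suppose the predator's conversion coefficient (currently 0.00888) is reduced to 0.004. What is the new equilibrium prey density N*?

N* ≈ 34

At the interior fixed point, setting dC/dt = 0 with C > 0 fixes N* = (predator death rate)/(NC coefficient) — independent of the other coefficients.
With the change, N* = 0.136/0.004 = 34; it rises from 15.3.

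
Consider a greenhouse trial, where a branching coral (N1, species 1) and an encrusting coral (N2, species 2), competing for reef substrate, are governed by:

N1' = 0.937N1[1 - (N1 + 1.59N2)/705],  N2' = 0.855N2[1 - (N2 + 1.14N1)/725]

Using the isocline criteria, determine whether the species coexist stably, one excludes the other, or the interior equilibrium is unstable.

Compare the nullcline intercepts: K1/α12 = 705/1.59 = 443 < K2 = 725; K2/α21 = 725/1.14 = 636 < K1 = 705.
Since both are reversed, neither can invade when rare; the interior point is a saddle.

unstable coexistence (outcome depends on initial conditions)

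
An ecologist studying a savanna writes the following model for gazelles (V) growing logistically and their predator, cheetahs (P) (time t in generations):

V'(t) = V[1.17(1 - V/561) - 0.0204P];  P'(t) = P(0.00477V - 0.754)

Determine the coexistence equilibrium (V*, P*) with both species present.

From dP/dt = 0 with P > 0: 0.00477V* = 0.754, so V* = 158.
Substitute into dV/dt = 0: 1.17(1 - 158/561) = 0.0204P*.
The bracket is 0.718, giving P* = 0.84/0.0204 = 41.2.

V* ≈ 158, P* ≈ 41.2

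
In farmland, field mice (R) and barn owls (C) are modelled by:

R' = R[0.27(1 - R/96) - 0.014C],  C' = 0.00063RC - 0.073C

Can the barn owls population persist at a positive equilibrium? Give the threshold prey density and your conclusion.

The predator equation gives dC/dt > 0 only when R > 0.073/0.00063 = 116.
Without the predator, R → K = 96. Since 96 < 116, the predator cannot invade.

Threshold R = 116; K < 116, so no, the predator goes extinct.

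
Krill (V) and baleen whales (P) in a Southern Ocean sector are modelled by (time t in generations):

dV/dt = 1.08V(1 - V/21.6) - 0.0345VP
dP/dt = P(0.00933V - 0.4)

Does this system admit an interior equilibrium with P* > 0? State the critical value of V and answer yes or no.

The predator equation gives dP/dt > 0 only when V > 0.4/0.00933 = 42.9.
Without the predator, V → K = 21.6. Since 21.6 < 42.9, the predator cannot invade.

Threshold V = 42.9; K < 42.9, so no, the predator goes extinct.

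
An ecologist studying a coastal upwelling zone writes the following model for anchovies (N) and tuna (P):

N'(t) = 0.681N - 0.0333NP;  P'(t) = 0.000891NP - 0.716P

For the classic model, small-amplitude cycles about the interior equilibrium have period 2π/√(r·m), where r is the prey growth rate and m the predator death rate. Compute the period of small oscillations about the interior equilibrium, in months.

T ≈ 9 months

Here r = 0.681 and m = 0.716, so r·m = 0.488.
ω = √0.488 = 0.698 per month, hence T = 2π/ω ≈ 9 months.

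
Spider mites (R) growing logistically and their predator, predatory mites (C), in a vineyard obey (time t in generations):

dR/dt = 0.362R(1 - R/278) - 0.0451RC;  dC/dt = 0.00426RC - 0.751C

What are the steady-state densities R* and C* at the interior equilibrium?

R* ≈ 176, C* ≈ 2.94

From dC/dt = 0 with C > 0: 0.00426R* = 0.751, so R* = 176.
Substitute into dR/dt = 0: 0.362(1 - 176/278) = 0.0451C*.
The bracket is 0.366, giving C* = 0.132/0.0451 = 2.94.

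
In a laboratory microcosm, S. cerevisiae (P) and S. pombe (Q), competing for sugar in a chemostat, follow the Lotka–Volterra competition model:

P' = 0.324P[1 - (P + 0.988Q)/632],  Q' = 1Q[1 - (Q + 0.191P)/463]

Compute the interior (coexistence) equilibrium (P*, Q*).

Setting both brackets to zero gives the nullclines P + 0.988Q = 632 and 0.191P + Q = 463.
Substituting Q = 463 - 0.191P into the first: P(1 - 0.988·0.191) = 632 - 0.988·463.
So P* = 175/0.811 = 215, and then Q* = 463 - 0.191·215 = 422.

P* ≈ 215, Q* ≈ 422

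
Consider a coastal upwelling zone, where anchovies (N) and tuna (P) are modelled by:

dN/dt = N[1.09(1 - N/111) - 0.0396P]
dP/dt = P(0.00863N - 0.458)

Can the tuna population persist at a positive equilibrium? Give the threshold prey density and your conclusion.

The predator equation gives dP/dt > 0 only when N > 0.458/0.00863 = 53.1.
Without the predator, N → K = 111. Since 111 > 53.1, the predator can invade and persist.

Threshold N = 53.1; K > 53.1, so yes, the predator persists.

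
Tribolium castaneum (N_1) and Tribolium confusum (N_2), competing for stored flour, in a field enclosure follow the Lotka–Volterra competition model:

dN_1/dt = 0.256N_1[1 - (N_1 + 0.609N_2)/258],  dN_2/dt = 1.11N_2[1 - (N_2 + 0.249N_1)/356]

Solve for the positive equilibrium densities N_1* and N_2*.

N_1* ≈ 48.6, N_2* ≈ 344

Setting both brackets to zero gives the nullclines N_1 + 0.609N_2 = 258 and 0.249N_1 + N_2 = 356.
Substituting N_2 = 356 - 0.249N_1 into the first: N_1(1 - 0.609·0.249) = 258 - 0.609·356.
So N_1* = 41.2/0.848 = 48.6, and then N_2* = 356 - 0.249·48.6 = 344.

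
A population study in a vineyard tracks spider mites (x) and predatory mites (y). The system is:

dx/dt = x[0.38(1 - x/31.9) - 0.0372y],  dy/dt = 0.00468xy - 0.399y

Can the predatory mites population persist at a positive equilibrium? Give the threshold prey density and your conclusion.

The predator equation gives dy/dt > 0 only when x > 0.399/0.00468 = 85.3.
Without the predator, x → K = 31.9. Since 31.9 < 85.3, the predator cannot invade.

Threshold x = 85.3; K < 85.3, so no, the predator goes extinct.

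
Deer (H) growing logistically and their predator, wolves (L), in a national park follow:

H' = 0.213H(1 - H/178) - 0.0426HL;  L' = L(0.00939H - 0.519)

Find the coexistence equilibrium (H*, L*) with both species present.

H* ≈ 55.3, L* ≈ 3.45

From dL/dt = 0 with L > 0: 0.00939H* = 0.519, so H* = 55.3.
Substitute into dH/dt = 0: 0.213(1 - 55.3/178) = 0.0426L*.
The bracket is 0.689, giving L* = 0.147/0.0426 = 3.45.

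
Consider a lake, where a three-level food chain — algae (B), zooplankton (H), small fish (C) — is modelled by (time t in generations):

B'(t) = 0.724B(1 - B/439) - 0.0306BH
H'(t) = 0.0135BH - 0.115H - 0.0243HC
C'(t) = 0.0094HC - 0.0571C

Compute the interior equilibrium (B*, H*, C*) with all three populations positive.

From dC/dt = 0: 0.0094H* = 0.0571, so H* = 6.07.
From dB/dt = 0: 0.724(1 - B*/439) = 0.0306·6.07, giving B* = 439·(1 - 0.257) = 326.
From dH/dt = 0: 0.0135·326 - 0.115 = 0.0243C*, so C* = 4.29/0.0243 = 177.

B* ≈ 326, H* ≈ 6.07, C* ≈ 177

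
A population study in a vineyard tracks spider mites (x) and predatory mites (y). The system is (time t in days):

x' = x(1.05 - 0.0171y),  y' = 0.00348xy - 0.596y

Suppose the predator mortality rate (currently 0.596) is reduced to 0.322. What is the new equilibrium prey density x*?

At the interior fixed point, setting dy/dt = 0 with y > 0 fixes x* = (predator death rate)/(xy coefficient) — independent of the other coefficients.
With the change, x* = 0.322/0.00348 = 92.5; it falls from 171.

x* ≈ 92.5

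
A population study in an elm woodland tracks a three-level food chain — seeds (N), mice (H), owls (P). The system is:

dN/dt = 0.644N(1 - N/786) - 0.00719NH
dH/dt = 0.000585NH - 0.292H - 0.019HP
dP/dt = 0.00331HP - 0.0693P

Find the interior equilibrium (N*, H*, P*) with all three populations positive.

N* ≈ 602, H* ≈ 20.9, P* ≈ 3.18

From dP/dt = 0: 0.00331H* = 0.0693, so H* = 20.9.
From dN/dt = 0: 0.644(1 - N*/786) = 0.00719·20.9, giving N* = 786·(1 - 0.234) = 602.
From dH/dt = 0: 0.000585·602 - 0.292 = 0.019P*, so P* = 0.0603/0.019 = 3.18.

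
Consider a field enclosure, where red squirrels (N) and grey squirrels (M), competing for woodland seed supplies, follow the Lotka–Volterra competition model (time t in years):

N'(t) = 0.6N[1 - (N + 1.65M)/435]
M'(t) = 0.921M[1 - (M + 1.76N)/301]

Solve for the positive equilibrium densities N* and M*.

N* ≈ 32.4, M* ≈ 244

Setting both brackets to zero gives the nullclines N + 1.65M = 435 and 1.76N + M = 301.
Substituting M = 301 - 1.76N into the first: N(1 - 1.65·1.76) = 435 - 1.65·301.
So N* = -61.6/-1.9 = 32.4, and then M* = 301 - 1.76·32.4 = 244.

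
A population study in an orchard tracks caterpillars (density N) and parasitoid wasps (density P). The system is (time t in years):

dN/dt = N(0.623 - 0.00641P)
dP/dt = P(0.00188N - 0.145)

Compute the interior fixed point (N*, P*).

N* ≈ 77.1, P* ≈ 97.2

Set dP/dt = 0 with P > 0: 0.00188N - 0.145 = 0, so N* = 0.145/0.00188 = 77.1.
Set dN/dt = 0 with N > 0: 0.623 - 0.00641P = 0, so P* = 0.623/0.00641 = 97.2.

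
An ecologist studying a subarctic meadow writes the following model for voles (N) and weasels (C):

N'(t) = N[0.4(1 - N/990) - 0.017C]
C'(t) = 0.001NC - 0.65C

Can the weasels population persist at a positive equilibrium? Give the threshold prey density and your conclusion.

Threshold N = 650; K > 650, so yes, the predator persists.

The predator equation gives dC/dt > 0 only when N > 0.65/0.001 = 650.
Without the predator, N → K = 990. Since 990 > 650, the predator can invade and persist.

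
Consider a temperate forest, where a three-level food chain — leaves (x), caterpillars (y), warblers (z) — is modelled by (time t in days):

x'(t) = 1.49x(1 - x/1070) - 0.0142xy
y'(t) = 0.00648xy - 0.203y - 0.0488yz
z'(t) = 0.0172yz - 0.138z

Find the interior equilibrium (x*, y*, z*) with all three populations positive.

x* ≈ 988, y* ≈ 8.02, z* ≈ 127

From dz/dt = 0: 0.0172y* = 0.138, so y* = 8.02.
From dx/dt = 0: 1.49(1 - x*/1070) = 0.0142·8.02, giving x* = 1070·(1 - 0.0765) = 988.
From dy/dt = 0: 0.00648·988 - 0.203 = 0.0488z*, so z* = 6.2/0.0488 = 127.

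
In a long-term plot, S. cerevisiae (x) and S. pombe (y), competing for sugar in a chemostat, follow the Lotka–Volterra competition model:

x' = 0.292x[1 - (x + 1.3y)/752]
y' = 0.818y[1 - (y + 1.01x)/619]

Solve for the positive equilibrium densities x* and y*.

x* ≈ 168, y* ≈ 449

Setting both brackets to zero gives the nullclines x + 1.3y = 752 and 1.01x + y = 619.
Substituting y = 619 - 1.01x into the first: x(1 - 1.3·1.01) = 752 - 1.3·619.
So x* = -52.7/-0.313 = 168, and then y* = 619 - 1.01·168 = 449.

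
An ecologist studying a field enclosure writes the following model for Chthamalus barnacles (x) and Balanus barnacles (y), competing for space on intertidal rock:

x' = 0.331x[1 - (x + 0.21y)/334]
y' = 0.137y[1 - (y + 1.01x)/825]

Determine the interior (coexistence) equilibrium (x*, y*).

Setting both brackets to zero gives the nullclines x + 0.21y = 334 and 1.01x + y = 825.
Substituting y = 825 - 1.01x into the first: x(1 - 0.21·1.01) = 334 - 0.21·825.
So x* = 161/0.788 = 204, and then y* = 825 - 1.01·204 = 619.

x* ≈ 204, y* ≈ 619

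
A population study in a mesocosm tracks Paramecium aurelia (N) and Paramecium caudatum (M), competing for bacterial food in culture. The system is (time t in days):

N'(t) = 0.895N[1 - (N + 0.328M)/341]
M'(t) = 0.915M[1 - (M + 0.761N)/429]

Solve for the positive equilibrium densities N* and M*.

Setting both brackets to zero gives the nullclines N + 0.328M = 341 and 0.761N + M = 429.
Substituting M = 429 - 0.761N into the first: N(1 - 0.328·0.761) = 341 - 0.328·429.
So N* = 200/0.75 = 267, and then M* = 429 - 0.761·267 = 226.

N* ≈ 267, M* ≈ 226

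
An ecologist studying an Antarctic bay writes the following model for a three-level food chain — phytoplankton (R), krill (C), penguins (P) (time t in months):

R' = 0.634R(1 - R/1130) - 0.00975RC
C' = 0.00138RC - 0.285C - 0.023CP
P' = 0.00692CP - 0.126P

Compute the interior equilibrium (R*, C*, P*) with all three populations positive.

From dP/dt = 0: 0.00692C* = 0.126, so C* = 18.2.
From dR/dt = 0: 0.634(1 - R*/1130) = 0.00975·18.2, giving R* = 1130·(1 - 0.28) = 814.
From dC/dt = 0: 0.00138·814 - 0.285 = 0.023P*, so P* = 0.838/0.023 = 36.4.

R* ≈ 814, C* ≈ 18.2, P* ≈ 36.4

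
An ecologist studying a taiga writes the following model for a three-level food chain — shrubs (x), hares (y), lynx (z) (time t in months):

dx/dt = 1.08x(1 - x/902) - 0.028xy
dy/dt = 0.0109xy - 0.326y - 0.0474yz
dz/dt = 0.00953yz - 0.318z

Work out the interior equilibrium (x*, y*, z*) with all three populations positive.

From dz/dt = 0: 0.00953y* = 0.318, so y* = 33.4.
From dx/dt = 0: 1.08(1 - x*/902) = 0.028·33.4, giving x* = 902·(1 - 0.865) = 122.
From dy/dt = 0: 0.0109·122 - 0.326 = 0.0474z*, so z* = 1/0.0474 = 21.1.

x* ≈ 122, y* ≈ 33.4, z* ≈ 21.1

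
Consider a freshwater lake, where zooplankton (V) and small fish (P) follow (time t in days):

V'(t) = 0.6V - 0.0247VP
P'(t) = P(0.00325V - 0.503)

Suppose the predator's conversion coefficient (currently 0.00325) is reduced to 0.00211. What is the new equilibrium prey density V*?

At the interior fixed point, setting dP/dt = 0 with P > 0 fixes V* = (predator death rate)/(VP coefficient) — independent of the other coefficients.
With the change, V* = 0.503/0.00211 = 238; it rises from 155.

V* ≈ 238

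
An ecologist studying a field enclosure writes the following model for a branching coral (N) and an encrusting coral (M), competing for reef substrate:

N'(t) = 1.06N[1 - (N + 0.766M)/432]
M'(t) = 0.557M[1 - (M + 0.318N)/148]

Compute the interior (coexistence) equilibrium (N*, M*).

N* ≈ 421, M* ≈ 14

Setting both brackets to zero gives the nullclines N + 0.766M = 432 and 0.318N + M = 148.
Substituting M = 148 - 0.318N into the first: N(1 - 0.766·0.318) = 432 - 0.766·148.
So N* = 319/0.756 = 421, and then M* = 148 - 0.318·421 = 14.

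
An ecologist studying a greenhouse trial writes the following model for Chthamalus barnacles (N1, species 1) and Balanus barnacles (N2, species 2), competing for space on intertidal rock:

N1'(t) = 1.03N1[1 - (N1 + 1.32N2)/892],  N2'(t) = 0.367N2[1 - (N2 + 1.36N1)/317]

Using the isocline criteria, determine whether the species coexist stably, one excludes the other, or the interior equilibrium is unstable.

Compare the nullcline intercepts: K1/α12 = 892/1.32 = 676 > K2 = 317; K2/α21 = 317/1.36 = 233 < K1 = 892.
Since the inequalities point opposite ways, species 1 can invade but species 2 cannot.

species 1 excludes species 2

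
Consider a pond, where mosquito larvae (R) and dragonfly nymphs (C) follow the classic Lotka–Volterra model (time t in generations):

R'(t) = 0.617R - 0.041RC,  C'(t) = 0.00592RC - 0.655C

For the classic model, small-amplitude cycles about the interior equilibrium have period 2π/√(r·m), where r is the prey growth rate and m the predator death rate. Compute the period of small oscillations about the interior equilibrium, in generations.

T ≈ 9.88 generations

Here r = 0.617 and m = 0.655, so r·m = 0.404.
ω = √0.404 = 0.636 per generation, hence T = 2π/ω ≈ 9.88 generations.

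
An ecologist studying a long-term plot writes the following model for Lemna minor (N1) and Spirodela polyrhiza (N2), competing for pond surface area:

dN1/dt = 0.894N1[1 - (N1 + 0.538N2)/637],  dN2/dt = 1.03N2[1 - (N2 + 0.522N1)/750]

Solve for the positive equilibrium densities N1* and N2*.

N1* ≈ 325, N2* ≈ 581

Setting both brackets to zero gives the nullclines N1 + 0.538N2 = 637 and 0.522N1 + N2 = 750.
Substituting N2 = 750 - 0.522N1 into the first: N1(1 - 0.538·0.522) = 637 - 0.538·750.
So N1* = 234/0.719 = 325, and then N2* = 750 - 0.522·325 = 581.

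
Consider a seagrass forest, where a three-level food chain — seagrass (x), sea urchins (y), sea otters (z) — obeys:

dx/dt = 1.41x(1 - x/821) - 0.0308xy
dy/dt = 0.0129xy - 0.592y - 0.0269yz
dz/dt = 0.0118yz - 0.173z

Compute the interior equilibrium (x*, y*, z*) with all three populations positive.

x* ≈ 558, y* ≈ 14.7, z* ≈ 246

From dz/dt = 0: 0.0118y* = 0.173, so y* = 14.7.
From dx/dt = 0: 1.41(1 - x*/821) = 0.0308·14.7, giving x* = 821·(1 - 0.32) = 558.
From dy/dt = 0: 0.0129·558 - 0.592 = 0.0269z*, so z* = 6.61/0.0269 = 246.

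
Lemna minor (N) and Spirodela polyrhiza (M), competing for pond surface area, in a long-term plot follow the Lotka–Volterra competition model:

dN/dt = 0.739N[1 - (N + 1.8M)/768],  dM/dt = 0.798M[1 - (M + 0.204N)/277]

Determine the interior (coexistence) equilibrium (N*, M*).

Setting both brackets to zero gives the nullclines N + 1.8M = 768 and 0.204N + M = 277.
Substituting M = 277 - 0.204N into the first: N(1 - 1.8·0.204) = 768 - 1.8·277.
So N* = 269/0.633 = 426, and then M* = 277 - 0.204·426 = 190.

N* ≈ 426, M* ≈ 190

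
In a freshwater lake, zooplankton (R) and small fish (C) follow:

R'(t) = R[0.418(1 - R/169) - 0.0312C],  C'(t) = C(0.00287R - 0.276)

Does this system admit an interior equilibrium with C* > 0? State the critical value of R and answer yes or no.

The predator equation gives dC/dt > 0 only when R > 0.276/0.00287 = 96.2.
Without the predator, R → K = 169. Since 169 > 96.2, the predator can invade and persist.

Threshold R = 96.2; K > 96.2, so yes, the predator persists.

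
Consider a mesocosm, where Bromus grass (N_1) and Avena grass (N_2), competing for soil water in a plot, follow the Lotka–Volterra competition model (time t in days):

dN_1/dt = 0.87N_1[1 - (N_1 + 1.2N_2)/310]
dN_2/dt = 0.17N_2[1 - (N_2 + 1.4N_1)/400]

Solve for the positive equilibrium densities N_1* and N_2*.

N_1* ≈ 250, N_2* ≈ 50

Setting both brackets to zero gives the nullclines N_1 + 1.2N_2 = 310 and 1.4N_1 + N_2 = 400.
Substituting N_2 = 400 - 1.4N_1 into the first: N_1(1 - 1.2·1.4) = 310 - 1.2·400.
So N_1* = -170/-0.68 = 250, and then N_2* = 400 - 1.4·250 = 50.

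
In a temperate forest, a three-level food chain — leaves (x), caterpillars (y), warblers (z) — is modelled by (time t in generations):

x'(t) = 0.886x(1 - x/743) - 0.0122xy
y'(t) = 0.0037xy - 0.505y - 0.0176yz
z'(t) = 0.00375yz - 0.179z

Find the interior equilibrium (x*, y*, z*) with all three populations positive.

From dz/dt = 0: 0.00375y* = 0.179, so y* = 47.7.
From dx/dt = 0: 0.886(1 - x*/743) = 0.0122·47.7, giving x* = 743·(1 - 0.657) = 255.
From dy/dt = 0: 0.0037·255 - 0.505 = 0.0176z*, so z* = 0.437/0.0176 = 24.8.

x* ≈ 255, y* ≈ 47.7, z* ≈ 24.8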